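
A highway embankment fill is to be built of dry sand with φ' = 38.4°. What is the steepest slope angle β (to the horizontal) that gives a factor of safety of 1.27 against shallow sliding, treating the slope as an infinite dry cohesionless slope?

β = 32.0°

For an infinite dry cohesionless slope FS = tanφ'/tanβ, so tanβ = tanφ' / FS.
tanβ = tan38.4° / 1.27 = 0.7926 / 1.27 = 0.6241
β = arctan(0.6241) = 31.97°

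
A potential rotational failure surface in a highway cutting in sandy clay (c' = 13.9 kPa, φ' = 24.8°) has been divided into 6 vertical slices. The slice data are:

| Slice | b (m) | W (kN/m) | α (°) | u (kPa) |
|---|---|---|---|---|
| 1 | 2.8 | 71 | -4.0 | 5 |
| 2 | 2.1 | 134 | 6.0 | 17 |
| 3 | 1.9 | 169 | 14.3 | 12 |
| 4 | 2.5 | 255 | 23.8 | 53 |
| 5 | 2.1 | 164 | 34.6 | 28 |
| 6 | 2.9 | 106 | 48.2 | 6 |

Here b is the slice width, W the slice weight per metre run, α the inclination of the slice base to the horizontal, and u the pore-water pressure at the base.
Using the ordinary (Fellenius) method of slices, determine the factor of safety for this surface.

FS = 1.40

Ordinary method of slices: FS = Σ[c'·Δl_i + (W_i cosα_i − u_i·Δl_i)·tanφ'] / Σ W_i sinα_i, with Δl_i = b_i / cosα_i.
Slice 1: Δl = 2.8/cos(-4.0°) = 2.807 m; N'_1 = 71·cos(-4.0°) − 5·2.807 = 56.8; c'Δl = 39.02; W sinα = -5.0
Slice 2: Δl = 2.1/cos6.0° = 2.112 m; N'_2 = 134·cos6.0° − 17·2.112 = 97.4; c'Δl = 29.35; W sinα = 14.0
Slice 3: Δl = 1.9/cos14.3° = 1.961 m; N'_3 = 169·cos14.3° − 12·1.961 = 140.2; c'Δl = 27.25; W sinα = 41.7
Slice 4: Δl = 2.5/cos23.8° = 2.732 m; N'_4 = 255·cos23.8° − 53·2.732 = 88.5; c'Δl = 37.98; W sinα = 102.9
Slice 5: Δl = 2.1/cos34.6° = 2.551 m; N'_5 = 164·cos34.6° − 28·2.551 = 63.6; c'Δl = 35.46; W sinα = 93.1
Slice 6: Δl = 2.9/cos48.2° = 4.351 m; N'_6 = 106·cos48.2° − 6·4.351 = 44.5; c'Δl = 60.48; W sinα = 79.0
Σc'Δl = 229.5 kN/m; ΣN' = 491.0 kN/m; ΣW sinα = 325.8 kN/m
Resisting = 229.5 + 491.0·tan24.8° = 229.5 + 226.9 = 456.4 kN/m
FS = 456.4 / 325.8 = 1.401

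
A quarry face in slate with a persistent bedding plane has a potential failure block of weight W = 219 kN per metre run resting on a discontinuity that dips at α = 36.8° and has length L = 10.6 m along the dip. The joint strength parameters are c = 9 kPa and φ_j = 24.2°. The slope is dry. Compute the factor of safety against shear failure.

FS = 1.33

Resolving the block weight along and normal to the plane and applying the Mohr–Coulomb strength on the joint:
N' = W cosα = 219·cos36.8° = 175.4 kN/m
Driving force T = W sinα = 219·sin36.8° = 131.2 kN/m
Resisting force R = c·L + N'·tanφ_j = 9·10.6 + 175.4·tan24.2° = 95.4 + 78.8 = 174.2 kN/m
FS = R / T = 174.2 / 131.2 = 1.328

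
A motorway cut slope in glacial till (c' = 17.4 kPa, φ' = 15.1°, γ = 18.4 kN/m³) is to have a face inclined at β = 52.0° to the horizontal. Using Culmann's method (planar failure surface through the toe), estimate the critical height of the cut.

H_c = 14.37 m

Culmann's analysis gives the critical failure plane at α_cr = (β + φ')/2 = (52.0 + 15.1)/2 = 33.5°, and the critical height
H_c = (4c'/γ) · sinβ cosφ' / [1 − cos(β − φ')]
    = (4·17.4/18.4) · sin52.0°·cos15.1° / [1 − cos(36.9°)]
    = 3.783 · 0.7880·0.9655 / [1 − 0.7997]
    = 3.783 · 0.7608 / 0.2003
    = 14.37 m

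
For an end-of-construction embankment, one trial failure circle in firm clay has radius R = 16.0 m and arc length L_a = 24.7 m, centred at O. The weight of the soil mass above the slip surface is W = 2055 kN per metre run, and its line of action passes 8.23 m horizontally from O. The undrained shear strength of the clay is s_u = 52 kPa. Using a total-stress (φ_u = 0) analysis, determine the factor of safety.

Taking moments about the centre O, the resisting moment is provided by the undrained shear strength acting along the arc:
M_R = s_u·L_a·R = 52·24.70·16.0 = 20550.4 kN·m/m
M_D = W·d = 2055·8.23 = 16912.7 kN·m/m
FS = M_R / M_D = 20550.4 / 16912.7 = 1.215

FS = 1.22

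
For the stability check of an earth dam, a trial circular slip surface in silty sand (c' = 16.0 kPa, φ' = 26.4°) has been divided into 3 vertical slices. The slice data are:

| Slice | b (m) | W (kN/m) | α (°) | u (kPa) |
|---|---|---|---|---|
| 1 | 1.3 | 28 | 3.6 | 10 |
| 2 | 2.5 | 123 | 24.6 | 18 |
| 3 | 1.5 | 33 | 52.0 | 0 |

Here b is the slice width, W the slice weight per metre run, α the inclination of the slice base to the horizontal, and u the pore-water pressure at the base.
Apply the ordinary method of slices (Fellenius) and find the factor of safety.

Ordinary method of slices: FS = Σ[c'·Δl_i + (W_i cosα_i − u_i·Δl_i)·tanφ'] / Σ W_i sinα_i, with Δl_i = b_i / cosα_i.
Slice 1: Δl = 1.3/cos3.6° = 1.303 m; N'_1 = 28·cos3.6° − 10·1.303 = 14.9; c'Δl = 20.84; W sinα = 1.8
Slice 2: Δl = 2.5/cos24.6° = 2.750 m; N'_2 = 123·cos24.6° − 18·2.750 = 62.3; c'Δl = 43.99; W sinα = 51.2
Slice 3: Δl = 1.5/cos52.0° = 2.436 m; N'_3 = 33·cos52.0° − 0·2.436 = 20.3; c'Δl = 38.98; W sinα = 26.0
Σc'Δl = 103.8 kN/m; ΣN' = 97.6 kN/m; ΣW sinα = 79.0 kN/m
Resisting = 103.8 + 97.6·tan26.4° = 103.8 + 48.4 = 152.3 kN/m
FS = 152.3 / 79.0 = 1.928

FS = 1.93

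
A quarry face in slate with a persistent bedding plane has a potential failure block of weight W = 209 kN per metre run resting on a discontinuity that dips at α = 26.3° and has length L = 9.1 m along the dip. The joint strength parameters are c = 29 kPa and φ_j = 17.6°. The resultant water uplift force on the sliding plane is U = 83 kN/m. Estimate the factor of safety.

FS = 3.21

Resolving the block weight along and normal to the plane and applying the Mohr–Coulomb strength on the joint:
N' = W cosα − U = 209·cos26.3° − 83 = 104.4 kN/m
Driving force T = W sinα = 209·sin26.3° = 92.6 kN/m
Resisting force R = c·L + N'·tanφ_j = 29·9.1 + 104.4·tan17.6° = 263.9 + 33.1 = 297.0 kN/m
FS = R / T = 297.0 / 92.6 = 3.207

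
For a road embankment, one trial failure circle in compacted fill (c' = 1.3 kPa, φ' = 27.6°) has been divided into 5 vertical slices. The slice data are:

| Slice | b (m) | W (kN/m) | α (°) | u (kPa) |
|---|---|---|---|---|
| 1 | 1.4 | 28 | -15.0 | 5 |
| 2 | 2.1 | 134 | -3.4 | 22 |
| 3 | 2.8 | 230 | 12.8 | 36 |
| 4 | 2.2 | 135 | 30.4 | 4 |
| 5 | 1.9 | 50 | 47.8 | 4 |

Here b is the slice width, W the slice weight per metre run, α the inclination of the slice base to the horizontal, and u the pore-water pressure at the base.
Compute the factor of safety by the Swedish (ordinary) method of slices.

Ordinary method of slices: FS = Σ[c'·Δl_i + (W_i cosα_i − u_i·Δl_i)·tanφ'] / Σ W_i sinα_i, with Δl_i = b_i / cosα_i.
Slice 1: Δl = 1.4/cos(-15.0°) = 1.449 m; N'_1 = 28·cos(-15.0°) − 5·1.449 = 19.8; c'Δl = 1.88; W sinα = -7.2
Slice 2: Δl = 2.1/cos(-3.4°) = 2.104 m; N'_2 = 134·cos(-3.4°) − 22·2.104 = 87.5; c'Δl = 2.73; W sinα = -7.9
Slice 3: Δl = 2.8/cos12.8° = 2.871 m; N'_3 = 230·cos12.8° − 36·2.871 = 120.9; c'Δl = 3.73; W sinα = 51.0
Slice 4: Δl = 2.2/cos30.4° = 2.551 m; N'_4 = 135·cos30.4° − 4·2.551 = 106.2; c'Δl = 3.32; W sinα = 68.3
Slice 5: Δl = 1.9/cos47.8° = 2.829 m; N'_5 = 50·cos47.8° − 4·2.829 = 22.3; c'Δl = 3.68; W sinα = 37.0
Σc'Δl = 15.3 kN/m; ΣN' = 356.7 kN/m; ΣW sinα = 141.1 kN/m
Resisting = 15.3 + 356.7·tan27.6° = 15.3 + 186.5 = 201.8 kN/m
FS = 201.8 / 141.1 = 1.430

FS = 1.43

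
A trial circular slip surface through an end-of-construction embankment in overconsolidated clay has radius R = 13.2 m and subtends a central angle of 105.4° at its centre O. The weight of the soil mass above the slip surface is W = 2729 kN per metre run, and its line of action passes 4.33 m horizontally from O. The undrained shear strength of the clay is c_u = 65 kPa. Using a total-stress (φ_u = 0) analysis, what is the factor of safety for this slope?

FS = 1.76

Taking moments about the centre O, the resisting moment is provided by the undrained shear strength acting along the arc:
Arc length L_a = R·θ = 13.2·(105.4°·π/180) = 13.2·1.8396 = 24.28 m
M_R = c_u·L_a·R = 65·24.28·13.2 = 20834.3 kN·m/m
M_D = W·d = 2729·4.33 = 11816.6 kN·m/m
FS = M_R / M_D = 20834.3 / 11816.6 = 1.763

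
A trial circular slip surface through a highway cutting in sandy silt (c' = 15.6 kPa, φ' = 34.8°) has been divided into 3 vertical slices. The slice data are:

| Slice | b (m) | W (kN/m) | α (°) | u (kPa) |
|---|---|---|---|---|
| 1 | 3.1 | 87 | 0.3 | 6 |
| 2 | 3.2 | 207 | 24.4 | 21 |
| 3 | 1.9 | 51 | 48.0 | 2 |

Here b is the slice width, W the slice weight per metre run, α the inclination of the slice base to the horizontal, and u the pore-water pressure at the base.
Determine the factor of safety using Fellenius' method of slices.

Ordinary method of slices: FS = Σ[c'·Δl_i + (W_i cosα_i − u_i·Δl_i)·tanφ'] / Σ W_i sinα_i, with Δl_i = b_i / cosα_i.
Slice 1: Δl = 3.1/cos0.3° = 3.100 m; N'_1 = 87·cos0.3° − 6·3.100 = 68.4; c'Δl = 48.36; W sinα = 0.5
Slice 2: Δl = 3.2/cos24.4° = 3.514 m; N'_2 = 207·cos24.4° − 21·3.514 = 114.7; c'Δl = 54.82; W sinα = 85.5
Slice 3: Δl = 1.9/cos48.0° = 2.840 m; N'_3 = 51·cos48.0° − 2·2.840 = 28.4; c'Δl = 44.30; W sinα = 37.9
Σc'Δl = 147.5 kN/m; ΣN' = 211.6 kN/m; ΣW sinα = 123.9 kN/m
Resisting = 147.5 + 211.6·tan34.8° = 147.5 + 147.0 = 294.5 kN/m
FS = 294.5 / 123.9 = 2.378

FS = 2.38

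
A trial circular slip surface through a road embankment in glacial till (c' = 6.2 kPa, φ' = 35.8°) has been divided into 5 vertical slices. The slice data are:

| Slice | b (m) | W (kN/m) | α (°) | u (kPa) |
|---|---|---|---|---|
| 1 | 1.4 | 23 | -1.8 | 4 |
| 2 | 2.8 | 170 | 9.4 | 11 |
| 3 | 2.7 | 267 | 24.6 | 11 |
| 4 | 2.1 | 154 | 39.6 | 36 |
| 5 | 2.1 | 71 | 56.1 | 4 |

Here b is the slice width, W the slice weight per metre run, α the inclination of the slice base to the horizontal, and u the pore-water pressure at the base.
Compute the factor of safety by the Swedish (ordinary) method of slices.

FS = 1.29

Ordinary method of slices: FS = Σ[c'·Δl_i + (W_i cosα_i − u_i·Δl_i)·tanφ'] / Σ W_i sinα_i, with Δl_i = b_i / cosα_i.
Slice 1: Δl = 1.4/cos(-1.8°) = 1.401 m; N'_1 = 23·cos(-1.8°) − 4·1.401 = 17.4; c'Δl = 8.68; W sinα = -0.7
Slice 2: Δl = 2.8/cos9.4° = 2.838 m; N'_2 = 170·cos9.4° − 11·2.838 = 136.5; c'Δl = 17.60; W sinα = 27.8
Slice 3: Δl = 2.7/cos24.6° = 2.970 m; N'_3 = 267·cos24.6° − 11·2.970 = 210.1; c'Δl = 18.41; W sinα = 111.1
Slice 4: Δl = 2.1/cos39.6° = 2.725 m; N'_4 = 154·cos39.6° − 36·2.725 = 20.5; c'Δl = 16.90; W sinα = 98.2
Slice 5: Δl = 2.1/cos56.1° = 3.765 m; N'_5 = 71·cos56.1° − 4·3.765 = 24.5; c'Δl = 23.34; W sinα = 58.9
Σc'Δl = 84.9 kN/m; ΣN' = 409.1 kN/m; ΣW sinα = 295.3 kN/m
Resisting = 84.9 + 409.1·tan35.8° = 84.9 + 295.0 = 380.0 kN/m
FS = 380.0 / 295.3 = 1.287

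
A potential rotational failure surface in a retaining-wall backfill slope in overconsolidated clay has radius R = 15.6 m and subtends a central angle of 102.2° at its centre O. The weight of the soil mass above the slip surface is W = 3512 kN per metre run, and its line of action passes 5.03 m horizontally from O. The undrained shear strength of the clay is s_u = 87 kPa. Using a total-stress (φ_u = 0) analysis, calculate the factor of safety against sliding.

Taking moments about the centre O, the resisting moment is provided by the undrained shear strength acting along the arc:
Arc length L_a = R·θ = 15.6·(102.2°·π/180) = 15.6·1.7837 = 27.83 m
M_R = s_u·L_a·R = 87·27.83·15.6 = 37765.6 kN·m/m
M_D = W·d = 3512·5.03 = 17665.4 kN·m/m
FS = M_R / M_D = 37765.6 / 17665.4 = 2.138

FS = 2.14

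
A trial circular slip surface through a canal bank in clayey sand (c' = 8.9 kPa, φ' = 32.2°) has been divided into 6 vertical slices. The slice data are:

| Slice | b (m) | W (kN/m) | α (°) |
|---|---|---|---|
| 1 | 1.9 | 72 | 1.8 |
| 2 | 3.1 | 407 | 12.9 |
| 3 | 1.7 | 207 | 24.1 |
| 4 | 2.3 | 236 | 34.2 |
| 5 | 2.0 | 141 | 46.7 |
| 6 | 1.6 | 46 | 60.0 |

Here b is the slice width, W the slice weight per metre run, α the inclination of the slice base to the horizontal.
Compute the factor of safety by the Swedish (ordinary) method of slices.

FS = 1.66

Ordinary method of slices: FS = Σ[c'·Δl_i + (W_i cosα_i)·tanφ'] / Σ W_i sinα_i, with Δl_i = b_i / cosα_i.
Slice 1: Δl = 1.9/cos1.8° = 1.901 m; N'_1 = 72·cos1.8° = 72.0; c'Δl = 16.92; W sinα = 2.3
Slice 2: Δl = 3.1/cos12.9° = 3.180 m; N'_2 = 407·cos12.9° = 396.7; c'Δl = 28.30; W sinα = 90.9
Slice 3: Δl = 1.7/cos24.1° = 1.862 m; N'_3 = 207·cos24.1° = 189.0; c'Δl = 16.57; W sinα = 84.5
Slice 4: Δl = 2.3/cos34.2° = 2.781 m; N'_4 = 236·cos34.2° = 195.2; c'Δl = 24.75; W sinα = 132.7
Slice 5: Δl = 2.0/cos46.7° = 2.916 m; N'_5 = 141·cos46.7° = 96.7; c'Δl = 25.95; W sinα = 102.6
Slice 6: Δl = 1.6/cos60.0° = 3.200 m; N'_6 = 46·cos60.0° = 23.0; c'Δl = 28.48; W sinα = 39.8
Σc'Δl = 141.0 kN/m; ΣN' = 972.5 kN/m; ΣW sinα = 452.8 kN/m
Resisting = 141.0 + 972.5·tan32.2° = 141.0 + 612.4 = 753.4 kN/m
FS = 753.4 / 452.8 = 1.664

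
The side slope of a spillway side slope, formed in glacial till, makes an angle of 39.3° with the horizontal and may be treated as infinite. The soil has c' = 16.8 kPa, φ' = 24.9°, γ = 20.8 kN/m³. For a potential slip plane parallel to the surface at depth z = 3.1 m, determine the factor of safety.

FS = 1.10

For an infinite slope with a slip plane parallel to the surface (no pore pressure): FS = [c' + γz cos²β tanφ'] / [γz sinβ cosβ].
γz = 20.8·3.1 = 64.48 kN/m²
Numerator = 16.8 + 64.48·cos²39.3°·tan24.9° = 16.8 + 64.48·0.5988·0.4642 = 34.723 kPa
Denominator = 64.48·sin39.3°·cos39.3° = 64.48·0.6334·0.7738 = 31.604 kPa
FS = 34.723 / 31.604 = 1.099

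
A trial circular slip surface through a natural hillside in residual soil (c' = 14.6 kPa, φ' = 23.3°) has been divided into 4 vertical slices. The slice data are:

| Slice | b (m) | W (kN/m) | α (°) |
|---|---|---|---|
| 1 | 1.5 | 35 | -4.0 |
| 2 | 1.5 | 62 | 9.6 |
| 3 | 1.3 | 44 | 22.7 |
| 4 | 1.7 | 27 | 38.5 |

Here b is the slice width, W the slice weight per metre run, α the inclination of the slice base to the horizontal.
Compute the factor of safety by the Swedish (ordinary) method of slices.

Ordinary method of slices: FS = Σ[c'·Δl_i + (W_i cosα_i)·tanφ'] / Σ W_i sinα_i, with Δl_i = b_i / cosα_i.
Slice 1: Δl = 1.5/cos(-4.0°) = 1.504 m; N'_1 = 35·cos(-4.0°) = 34.9; c'Δl = 21.95; W sinα = -2.4
Slice 2: Δl = 1.5/cos9.6° = 1.521 m; N'_2 = 62·cos9.6° = 61.1; c'Δl = 22.21; W sinα = 10.3
Slice 3: Δl = 1.3/cos22.7° = 1.409 m; N'_3 = 44·cos22.7° = 40.6; c'Δl = 20.57; W sinα = 17.0
Slice 4: Δl = 1.7/cos38.5° = 2.172 m; N'_4 = 27·cos38.5° = 21.1; c'Δl = 31.71; W sinα = 16.8
Σc'Δl = 96.5 kN/m; ΣN' = 157.8 kN/m; ΣW sinα = 41.7 kN/m
Resisting = 96.5 + 157.8·tan23.3° = 96.5 + 67.9 = 164.4 kN/m
FS = 164.4 / 41.7 = 3.944

FS = 3.94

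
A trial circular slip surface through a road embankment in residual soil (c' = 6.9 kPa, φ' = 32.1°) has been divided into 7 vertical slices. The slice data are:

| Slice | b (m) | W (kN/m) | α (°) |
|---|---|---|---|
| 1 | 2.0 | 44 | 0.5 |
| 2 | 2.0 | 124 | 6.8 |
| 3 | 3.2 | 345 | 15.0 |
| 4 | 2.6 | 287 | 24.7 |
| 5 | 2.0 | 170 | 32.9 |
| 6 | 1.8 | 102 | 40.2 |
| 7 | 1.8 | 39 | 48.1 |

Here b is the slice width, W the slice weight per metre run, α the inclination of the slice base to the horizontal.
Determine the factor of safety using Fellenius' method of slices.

FS = 1.83

Ordinary method of slices: FS = Σ[c'·Δl_i + (W_i cosα_i)·tanφ'] / Σ W_i sinα_i, with Δl_i = b_i / cosα_i.
Slice 1: Δl = 2.0/cos0.5° = 2.000 m; N'_1 = 44·cos0.5° = 44.0; c'Δl = 13.80; W sinα = 0.4
Slice 2: Δl = 2.0/cos6.8° = 2.014 m; N'_2 = 124·cos6.8° = 123.1; c'Δl = 13.90; W sinα = 14.7
Slice 3: Δl = 3.2/cos15.0° = 3.313 m; N'_3 = 345·cos15.0° = 333.2; c'Δl = 22.86; W sinα = 89.3
Slice 4: Δl = 2.6/cos24.7° = 2.862 m; N'_4 = 287·cos24.7° = 260.7; c'Δl = 19.75; W sinα = 119.9
Slice 5: Δl = 2.0/cos32.9° = 2.382 m; N'_5 = 170·cos32.9° = 142.7; c'Δl = 16.44; W sinα = 92.3
Slice 6: Δl = 1.8/cos40.2° = 2.357 m; N'_6 = 102·cos40.2° = 77.9; c'Δl = 16.26; W sinα = 65.8
Slice 7: Δl = 1.8/cos48.1° = 2.695 m; N'_7 = 39·cos48.1° = 26.0; c'Δl = 18.60; W sinα = 29.0
Σc'Δl = 121.6 kN/m; ΣN' = 1007.8 kN/m; ΣW sinα = 411.5 kN/m
Resisting = 121.6 + 1007.8·tan32.1° = 121.6 + 632.2 = 753.8 kN/m
FS = 753.8 / 411.5 = 1.832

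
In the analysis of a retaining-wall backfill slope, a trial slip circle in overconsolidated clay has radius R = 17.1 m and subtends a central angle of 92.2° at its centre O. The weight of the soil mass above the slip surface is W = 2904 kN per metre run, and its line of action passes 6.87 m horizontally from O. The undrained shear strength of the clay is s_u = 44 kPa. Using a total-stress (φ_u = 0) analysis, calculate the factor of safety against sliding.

Taking moments about the centre O, the resisting moment is provided by the undrained shear strength acting along the arc:
Arc length L_a = R·θ = 17.1·(92.2°·π/180) = 17.1·1.6092 = 27.52 m
M_R = s_u·L_a·R = 44·27.52·17.1 = 20703.9 kN·m/m
M_D = W·d = 2904·6.87 = 19950.5 kN·m/m
FS = M_R / M_D = 20703.9 / 19950.5 = 1.038

FS = 1.04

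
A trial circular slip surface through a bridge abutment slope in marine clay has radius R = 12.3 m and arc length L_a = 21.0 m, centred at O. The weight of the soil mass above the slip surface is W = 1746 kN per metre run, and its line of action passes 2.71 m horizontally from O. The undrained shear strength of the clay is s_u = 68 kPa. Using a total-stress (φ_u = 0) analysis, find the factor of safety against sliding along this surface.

FS = 3.71

Taking moments about the centre O, the resisting moment is provided by the undrained shear strength acting along the arc:
M_R = s_u·L_a·R = 68·21.00·12.3 = 17564.4 kN·m/m
M_D = W·d = 1746·2.71 = 4731.7 kN·m/m
FS = M_R / M_D = 17564.4 / 4731.7 = 3.712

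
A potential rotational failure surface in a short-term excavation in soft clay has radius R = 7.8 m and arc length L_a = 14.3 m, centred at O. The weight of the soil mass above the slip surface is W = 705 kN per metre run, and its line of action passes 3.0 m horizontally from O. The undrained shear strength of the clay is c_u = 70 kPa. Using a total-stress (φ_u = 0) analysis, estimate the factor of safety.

FS = 3.69

Taking moments about the centre O, the resisting moment is provided by the undrained shear strength acting along the arc:
M_R = c_u·L_a·R = 70·14.30·7.8 = 7807.8 kN·m/m
M_D = W·d = 705·3.0 = 2115.0 kN·m/m
FS = M_R / M_D = 7807.8 / 2115.0 = 3.692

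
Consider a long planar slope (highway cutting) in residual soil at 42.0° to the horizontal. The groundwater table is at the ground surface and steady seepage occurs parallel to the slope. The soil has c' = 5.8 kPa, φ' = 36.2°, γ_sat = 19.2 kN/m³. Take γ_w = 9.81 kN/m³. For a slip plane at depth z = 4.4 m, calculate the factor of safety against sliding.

With seepage parallel to the slope and the water table at the surface, the effective normal stress on the slip plane uses the buoyant unit weight γ' = γ_sat − γ_w while the driving shear stress uses γ_sat:
FS = [c' + γ' z cos²β tanφ'] / [γ_sat z sinβ cosβ]
γ' = 19.2 − 9.81 = 9.39 kN/m³
Numerator = 5.8 + 9.39·4.4·cos²42.0°·tan36.2° = 5.8 + 9.39·4.4·0.5523·0.7319 = 22.500 kPa
Denominator = 19.2·4.4·sin42.0°·cos42.0° = 19.2·4.4·0.6691·0.7431 = 42.009 kPa
FS = 22.500 / 42.009 = 0.536

FS = 0.54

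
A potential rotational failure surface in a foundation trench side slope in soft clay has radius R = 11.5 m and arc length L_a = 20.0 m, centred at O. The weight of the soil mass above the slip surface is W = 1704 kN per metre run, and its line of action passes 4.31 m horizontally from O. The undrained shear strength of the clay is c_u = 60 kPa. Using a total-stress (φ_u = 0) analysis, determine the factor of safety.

Taking moments about the centre O, the resisting moment is provided by the undrained shear strength acting along the arc:
M_R = c_u·L_a·R = 60·20.00·11.5 = 13800.0 kN·m/m
M_D = W·d = 1704·4.31 = 7344.2 kN·m/m
FS = M_R / M_D = 13800.0 / 7344.2 = 1.879

FS = 1.88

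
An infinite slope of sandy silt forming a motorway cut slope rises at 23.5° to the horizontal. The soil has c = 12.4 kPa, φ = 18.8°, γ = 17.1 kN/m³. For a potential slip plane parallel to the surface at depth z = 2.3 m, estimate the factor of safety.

For an infinite slope with a slip plane parallel to the surface (no pore pressure): FS = [c + γz cos²β tanφ] / [γz sinβ cosβ].
γz = 17.1·2.3 = 39.33 kN/m²
Numerator = 12.4 + 39.33·cos²23.5°·tan18.8° = 12.4 + 39.33·0.8410·0.3404 = 23.660 kPa
Denominator = 39.33·sin23.5°·cos23.5° = 39.33·0.3987·0.9171 = 14.382 kPa
FS = 23.660 / 14.382 = 1.645

FS = 1.65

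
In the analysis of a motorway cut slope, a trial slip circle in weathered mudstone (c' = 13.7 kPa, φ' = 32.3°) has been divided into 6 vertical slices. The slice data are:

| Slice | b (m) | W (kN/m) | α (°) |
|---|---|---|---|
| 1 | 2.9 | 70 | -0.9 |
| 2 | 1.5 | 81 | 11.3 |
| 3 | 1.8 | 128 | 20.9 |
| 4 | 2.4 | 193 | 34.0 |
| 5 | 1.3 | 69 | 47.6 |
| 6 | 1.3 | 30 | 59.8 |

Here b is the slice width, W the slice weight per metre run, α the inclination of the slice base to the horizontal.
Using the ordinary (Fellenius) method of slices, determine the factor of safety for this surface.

FS = 2.03

Ordinary method of slices: FS = Σ[c'·Δl_i + (W_i cosα_i)·tanφ'] / Σ W_i sinα_i, with Δl_i = b_i / cosα_i.
Slice 1: Δl = 2.9/cos(-0.9°) = 2.900 m; N'_1 = 70·cos(-0.9°) = 70.0; c'Δl = 39.73; W sinα = -1.1
Slice 2: Δl = 1.5/cos11.3° = 1.530 m; N'_2 = 81·cos11.3° = 79.4; c'Δl = 20.96; W sinα = 15.9
Slice 3: Δl = 1.8/cos20.9° = 1.927 m; N'_3 = 128·cos20.9° = 119.6; c'Δl = 26.40; W sinα = 45.7
Slice 4: Δl = 2.4/cos34.0° = 2.895 m; N'_4 = 193·cos34.0° = 160.0; c'Δl = 39.66; W sinα = 107.9
Slice 5: Δl = 1.3/cos47.6° = 1.928 m; N'_5 = 69·cos47.6° = 46.5; c'Δl = 26.41; W sinα = 51.0
Slice 6: Δl = 1.3/cos59.8° = 2.584 m; N'_6 = 30·cos59.8° = 15.1; c'Δl = 35.41; W sinα = 25.9
Σc'Δl = 188.6 kN/m; ΣN' = 490.6 kN/m; ΣW sinα = 245.2 kN/m
Resisting = 188.6 + 490.6·tan32.3° = 188.6 + 310.2 = 498.7 kN/m
FS = 498.7 / 245.2 = 2.034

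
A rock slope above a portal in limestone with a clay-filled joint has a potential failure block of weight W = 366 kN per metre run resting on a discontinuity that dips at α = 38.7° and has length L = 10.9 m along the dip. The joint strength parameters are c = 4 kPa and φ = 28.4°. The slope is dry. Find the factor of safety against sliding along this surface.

Resolving the block weight along and normal to the plane and applying the Mohr–Coulomb strength on the joint:
N' = W cosα = 366·cos38.7° = 285.6 kN/m
Driving force T = W sinα = 366·sin38.7° = 228.8 kN/m
Resisting force R = c·L + N'·tanφ = 4·10.9 + 285.6·tan28.4° = 43.6 + 154.4 = 198.0 kN/m
FS = R / T = 198.0 / 228.8 = 0.865

FS = 0.87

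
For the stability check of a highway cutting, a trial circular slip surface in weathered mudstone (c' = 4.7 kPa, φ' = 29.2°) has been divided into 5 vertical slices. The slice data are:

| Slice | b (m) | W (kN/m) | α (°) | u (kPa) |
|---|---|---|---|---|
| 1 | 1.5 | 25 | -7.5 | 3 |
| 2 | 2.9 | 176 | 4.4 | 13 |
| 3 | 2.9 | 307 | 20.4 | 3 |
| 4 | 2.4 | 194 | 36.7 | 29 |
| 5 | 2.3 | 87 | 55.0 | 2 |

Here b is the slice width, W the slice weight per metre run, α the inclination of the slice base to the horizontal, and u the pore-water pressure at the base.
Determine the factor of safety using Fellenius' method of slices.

FS = 1.23

Ordinary method of slices: FS = Σ[c'·Δl_i + (W_i cosα_i − u_i·Δl_i)·tanφ'] / Σ W_i sinα_i, with Δl_i = b_i / cosα_i.
Slice 1: Δl = 1.5/cos(-7.5°) = 1.513 m; N'_1 = 25·cos(-7.5°) − 3·1.513 = 20.2; c'Δl = 7.11; W sinα = -3.3
Slice 2: Δl = 2.9/cos4.4° = 2.909 m; N'_2 = 176·cos4.4° − 13·2.909 = 137.7; c'Δl = 13.67; W sinα = 13.5
Slice 3: Δl = 2.9/cos20.4° = 3.094 m; N'_3 = 307·cos20.4° − 3·3.094 = 278.5; c'Δl = 14.54; W sinα = 107.0
Slice 4: Δl = 2.4/cos36.7° = 2.993 m; N'_4 = 194·cos36.7° − 29·2.993 = 68.7; c'Δl = 14.07; W sinα = 115.9
Slice 5: Δl = 2.3/cos55.0° = 4.010 m; N'_5 = 87·cos55.0° − 2·4.010 = 41.9; c'Δl = 18.85; W sinα = 71.3
Σc'Δl = 68.2 kN/m; ΣN' = 547.0 kN/m; ΣW sinα = 304.5 kN/m
Resisting = 68.2 + 547.0·tan29.2° = 68.2 + 305.7 = 373.9 kN/m
FS = 373.9 / 304.5 = 1.228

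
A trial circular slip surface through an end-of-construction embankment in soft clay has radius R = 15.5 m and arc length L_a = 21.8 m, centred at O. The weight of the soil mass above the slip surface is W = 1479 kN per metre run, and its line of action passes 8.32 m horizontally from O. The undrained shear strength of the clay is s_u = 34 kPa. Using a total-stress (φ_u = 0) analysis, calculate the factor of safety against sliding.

FS = 0.93

Taking moments about the centre O, the resisting moment is provided by the undrained shear strength acting along the arc:
M_R = s_u·L_a·R = 34·21.80·15.5 = 11488.6 kN·m/m
M_D = W·d = 1479·8.32 = 12305.3 kN·m/m
FS = M_R / M_D = 11488.6 / 12305.3 = 0.934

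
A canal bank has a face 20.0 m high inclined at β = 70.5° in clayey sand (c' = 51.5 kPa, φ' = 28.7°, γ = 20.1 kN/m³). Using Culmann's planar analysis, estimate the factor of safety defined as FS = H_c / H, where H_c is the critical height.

FS = 1.66

H_c = (4c'/γ) · sinβ cosφ' / [1 − cos(β − φ')]
    = (4·51.5/20.1) · sin70.5°·cos28.7° / [1 − cos41.8°]
    = 10.249 · 0.8268 / 0.2545 = 33.29 m
FS = H_c / H = 33.29 / 20.0 = 1.665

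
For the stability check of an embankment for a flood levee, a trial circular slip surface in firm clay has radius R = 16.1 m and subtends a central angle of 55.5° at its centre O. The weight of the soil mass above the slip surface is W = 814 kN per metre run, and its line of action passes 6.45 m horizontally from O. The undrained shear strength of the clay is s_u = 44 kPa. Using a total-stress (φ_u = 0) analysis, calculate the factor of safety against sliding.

Taking moments about the centre O, the resisting moment is provided by the undrained shear strength acting along the arc:
Arc length L_a = R·θ = 16.1·(55.5°·π/180) = 16.1·0.9687 = 15.60 m
M_R = s_u·L_a·R = 44·15.60·16.1 = 11047.8 kN·m/m
M_D = W·d = 814·6.45 = 5250.3 kN·m/m
FS = M_R / M_D = 11047.8 / 5250.3 = 2.104

FS = 2.10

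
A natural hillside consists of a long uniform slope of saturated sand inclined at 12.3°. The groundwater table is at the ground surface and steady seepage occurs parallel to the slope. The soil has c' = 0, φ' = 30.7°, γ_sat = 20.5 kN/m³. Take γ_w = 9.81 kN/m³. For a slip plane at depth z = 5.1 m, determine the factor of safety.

FS = 1.42

With seepage parallel to the slope and the water table at the surface, the effective normal stress on the slip plane uses the buoyant unit weight γ' = γ_sat − γ_w while the driving shear stress uses γ_sat:
FS = [c' + γ' z cos²β tanφ'] / [γ_sat z sinβ cosβ]
(For c' = 0 this reduces to FS = (γ'/γ_sat)·tanφ'/tanβ.)
γ' = 20.5 − 9.81 = 10.69 kN/m³
Numerator = 0.0 + 10.69·5.1·cos²12.3°·tan30.7° = 0.0 + 10.69·5.1·0.9546·0.5938 = 30.902 kPa
Denominator = 20.5·5.1·sin12.3°·cos12.3° = 20.5·5.1·0.2130·0.9770 = 21.761 kPa
FS = 30.902 / 21.761 = 1.420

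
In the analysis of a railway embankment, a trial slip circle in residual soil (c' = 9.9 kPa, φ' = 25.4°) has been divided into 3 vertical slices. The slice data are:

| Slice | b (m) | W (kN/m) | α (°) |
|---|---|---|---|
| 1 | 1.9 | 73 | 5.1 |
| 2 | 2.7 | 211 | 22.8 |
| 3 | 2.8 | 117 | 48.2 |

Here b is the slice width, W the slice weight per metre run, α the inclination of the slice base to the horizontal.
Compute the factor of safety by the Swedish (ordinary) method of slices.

Ordinary method of slices: FS = Σ[c'·Δl_i + (W_i cosα_i)·tanφ'] / Σ W_i sinα_i, with Δl_i = b_i / cosα_i.
Slice 1: Δl = 1.9/cos5.1° = 1.908 m; N'_1 = 73·cos5.1° = 72.7; c'Δl = 18.88; W sinα = 6.5
Slice 2: Δl = 2.7/cos22.8° = 2.929 m; N'_2 = 211·cos22.8° = 194.5; c'Δl = 29.00; W sinα = 81.8
Slice 3: Δl = 2.8/cos48.2° = 4.201 m; N'_3 = 117·cos48.2° = 78.0; c'Δl = 41.59; W sinα = 87.2
Σc'Δl = 89.5 kN/m; ΣN' = 345.2 kN/m; ΣW sinα = 175.5 kN/m
Resisting = 89.5 + 345.2·tan25.4° = 89.5 + 163.9 = 253.4 kN/m
FS = 253.4 / 175.5 = 1.444

FS = 1.44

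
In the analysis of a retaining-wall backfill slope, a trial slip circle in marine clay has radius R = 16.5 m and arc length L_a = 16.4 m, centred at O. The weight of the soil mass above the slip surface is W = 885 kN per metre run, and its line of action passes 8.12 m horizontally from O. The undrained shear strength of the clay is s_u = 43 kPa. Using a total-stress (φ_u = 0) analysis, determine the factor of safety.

FS = 1.62

Taking moments about the centre O, the resisting moment is provided by the undrained shear strength acting along the arc:
M_R = s_u·L_a·R = 43·16.40·16.5 = 11635.8 kN·m/m
M_D = W·d = 885·8.12 = 7186.2 kN·m/m
FS = M_R / M_D = 11635.8 / 7186.2 = 1.619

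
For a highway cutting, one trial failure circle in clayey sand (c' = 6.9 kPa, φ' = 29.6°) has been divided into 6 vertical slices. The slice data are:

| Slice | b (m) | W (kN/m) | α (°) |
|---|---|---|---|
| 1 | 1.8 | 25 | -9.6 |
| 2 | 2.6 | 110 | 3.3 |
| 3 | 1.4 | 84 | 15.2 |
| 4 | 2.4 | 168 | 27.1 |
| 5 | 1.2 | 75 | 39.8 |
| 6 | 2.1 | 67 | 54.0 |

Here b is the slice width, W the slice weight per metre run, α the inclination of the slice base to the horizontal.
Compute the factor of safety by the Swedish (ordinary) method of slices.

Ordinary method of slices: FS = Σ[c'·Δl_i + (W_i cosα_i)·tanφ'] / Σ W_i sinα_i, with Δl_i = b_i / cosα_i.
Slice 1: Δl = 1.8/cos(-9.6°) = 1.826 m; N'_1 = 25·cos(-9.6°) = 24.6; c'Δl = 12.60; W sinα = -4.2
Slice 2: Δl = 2.6/cos3.3° = 2.604 m; N'_2 = 110·cos3.3° = 109.8; c'Δl = 17.97; W sinα = 6.3
Slice 3: Δl = 1.4/cos15.2° = 1.451 m; N'_3 = 84·cos15.2° = 81.1; c'Δl = 10.01; W sinα = 22.0
Slice 4: Δl = 2.4/cos27.1° = 2.696 m; N'_4 = 168·cos27.1° = 149.6; c'Δl = 18.60; W sinα = 76.5
Slice 5: Δl = 1.2/cos39.8° = 1.562 m; N'_5 = 75·cos39.8° = 57.6; c'Δl = 10.78; W sinα = 48.0
Slice 6: Δl = 2.1/cos54.0° = 3.573 m; N'_6 = 67·cos54.0° = 39.4; c'Δl = 24.65; W sinα = 54.2
Σc'Δl = 94.6 kN/m; ΣN' = 462.1 kN/m; ΣW sinα = 202.9 kN/m
Resisting = 94.6 + 462.1·tan29.6° = 94.6 + 262.5 = 357.1 kN/m
FS = 357.1 / 202.9 = 1.760

FS = 1.76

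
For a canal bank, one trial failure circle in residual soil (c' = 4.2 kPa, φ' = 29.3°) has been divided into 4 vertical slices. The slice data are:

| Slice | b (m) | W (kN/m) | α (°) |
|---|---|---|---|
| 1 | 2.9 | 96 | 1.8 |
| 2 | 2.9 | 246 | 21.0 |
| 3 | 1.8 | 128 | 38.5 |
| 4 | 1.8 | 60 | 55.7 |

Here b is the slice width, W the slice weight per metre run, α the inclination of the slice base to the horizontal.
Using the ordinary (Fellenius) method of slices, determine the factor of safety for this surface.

FS = 1.39

Ordinary method of slices: FS = Σ[c'·Δl_i + (W_i cosα_i)·tanφ'] / Σ W_i sinα_i, with Δl_i = b_i / cosα_i.
Slice 1: Δl = 2.9/cos1.8° = 2.901 m; N'_1 = 96·cos1.8° = 96.0; c'Δl = 12.19; W sinα = 3.0
Slice 2: Δl = 2.9/cos21.0° = 3.106 m; N'_2 = 246·cos21.0° = 229.7; c'Δl = 13.05; W sinα = 88.2
Slice 3: Δl = 1.8/cos38.5° = 2.300 m; N'_3 = 128·cos38.5° = 100.2; c'Δl = 9.66; W sinα = 79.7
Slice 4: Δl = 1.8/cos55.7° = 3.194 m; N'_4 = 60·cos55.7° = 33.8; c'Δl = 13.42; W sinα = 49.6
Σc'Δl = 48.3 kN/m; ΣN' = 459.6 kN/m; ΣW sinα = 220.4 kN/m
Resisting = 48.3 + 459.6·tan29.3° = 48.3 + 257.9 = 306.2 kN/m
FS = 306.2 / 220.4 = 1.389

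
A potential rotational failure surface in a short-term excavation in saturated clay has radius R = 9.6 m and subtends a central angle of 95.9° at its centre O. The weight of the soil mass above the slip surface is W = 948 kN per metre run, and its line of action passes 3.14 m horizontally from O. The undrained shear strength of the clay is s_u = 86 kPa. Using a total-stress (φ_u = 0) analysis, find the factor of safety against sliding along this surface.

FS = 4.46

Taking moments about the centre O, the resisting moment is provided by the undrained shear strength acting along the arc:
Arc length L_a = R·θ = 9.6·(95.9°·π/180) = 9.6·1.6738 = 16.07 m
M_R = s_u·L_a·R = 86·16.07·9.6 = 13265.9 kN·m/m
M_D = W·d = 948·3.14 = 2976.7 kN·m/m
FS = M_R / M_D = 13265.9 / 2976.7 = 4.457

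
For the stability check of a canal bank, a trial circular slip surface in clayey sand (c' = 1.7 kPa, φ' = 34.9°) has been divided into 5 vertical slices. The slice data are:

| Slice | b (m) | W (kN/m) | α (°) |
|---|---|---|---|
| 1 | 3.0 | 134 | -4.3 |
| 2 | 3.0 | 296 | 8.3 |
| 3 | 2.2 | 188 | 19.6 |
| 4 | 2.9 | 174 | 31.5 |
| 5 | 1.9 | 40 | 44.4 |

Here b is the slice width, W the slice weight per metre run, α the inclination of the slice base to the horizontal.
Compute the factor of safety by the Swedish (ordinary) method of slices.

Ordinary method of slices: FS = Σ[c'·Δl_i + (W_i cosα_i)·tanφ'] / Σ W_i sinα_i, with Δl_i = b_i / cosα_i.
Slice 1: Δl = 3.0/cos(-4.3°) = 3.008 m; N'_1 = 134·cos(-4.3°) = 133.6; c'Δl = 5.11; W sinα = -10.0
Slice 2: Δl = 3.0/cos8.3° = 3.032 m; N'_2 = 296·cos8.3° = 292.9; c'Δl = 5.15; W sinα = 42.7
Slice 3: Δl = 2.2/cos19.6° = 2.335 m; N'_3 = 188·cos19.6° = 177.1; c'Δl = 3.97; W sinα = 63.1
Slice 4: Δl = 2.9/cos31.5° = 3.401 m; N'_4 = 174·cos31.5° = 148.4; c'Δl = 5.78; W sinα = 90.9
Slice 5: Δl = 1.9/cos44.4° = 2.659 m; N'_5 = 40·cos44.4° = 28.6; c'Δl = 4.52; W sinα = 28.0
Σc'Δl = 24.5 kN/m; ΣN' = 780.6 kN/m; ΣW sinα = 214.6 kN/m
Resisting = 24.5 + 780.6·tan34.9° = 24.5 + 544.5 = 569.1 kN/m
FS = 569.1 / 214.6 = 2.651

FS = 2.65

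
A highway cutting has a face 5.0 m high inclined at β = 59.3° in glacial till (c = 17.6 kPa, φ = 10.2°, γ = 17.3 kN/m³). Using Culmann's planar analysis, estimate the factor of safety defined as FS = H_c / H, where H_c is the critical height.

H_c = (4c/γ) · sinβ cosφ / [1 − cos(β − φ)]
    = (4·17.6/17.3) · sin59.3°·cos10.2° / [1 − cos49.1°]
    = 4.069 · 0.8463 / 0.3453 = 9.97 m
FS = H_c / H = 9.97 / 5.0 = 1.995

FS = 1.99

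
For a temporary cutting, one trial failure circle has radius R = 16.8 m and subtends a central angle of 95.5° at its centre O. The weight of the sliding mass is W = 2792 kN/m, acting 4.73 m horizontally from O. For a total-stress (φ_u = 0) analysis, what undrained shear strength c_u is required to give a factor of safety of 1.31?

c_u = 36.8 kPa

FS = c_u·L_a·R / (W·d), so c_u = FS·W·d / (L_a·R).
Arc length L_a = R·θ = 16.8·(95.5°·π/180) = 16.8·1.6668 = 28.00 m
c_u = 1.31·2792·4.73 / (28.00·16.8) = 17300.1 / 470.43 = 36.77 kPa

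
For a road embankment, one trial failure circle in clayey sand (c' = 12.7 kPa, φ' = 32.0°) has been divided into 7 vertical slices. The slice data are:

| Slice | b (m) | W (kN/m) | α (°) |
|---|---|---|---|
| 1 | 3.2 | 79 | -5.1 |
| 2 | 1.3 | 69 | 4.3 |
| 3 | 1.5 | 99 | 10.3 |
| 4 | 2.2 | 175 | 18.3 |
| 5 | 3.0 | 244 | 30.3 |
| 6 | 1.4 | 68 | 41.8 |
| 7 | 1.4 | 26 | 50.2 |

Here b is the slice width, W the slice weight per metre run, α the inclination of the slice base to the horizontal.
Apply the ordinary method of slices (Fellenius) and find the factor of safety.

Ordinary method of slices: FS = Σ[c'·Δl_i + (W_i cosα_i)·tanφ'] / Σ W_i sinα_i, with Δl_i = b_i / cosα_i.
Slice 1: Δl = 3.2/cos(-5.1°) = 3.213 m; N'_1 = 79·cos(-5.1°) = 78.7; c'Δl = 40.80; W sinα = -7.0
Slice 2: Δl = 1.3/cos4.3° = 1.304 m; N'_2 = 69·cos4.3° = 68.8; c'Δl = 16.56; W sinα = 5.2
Slice 3: Δl = 1.5/cos10.3° = 1.525 m; N'_3 = 99·cos10.3° = 97.4; c'Δl = 19.36; W sinα = 17.7
Slice 4: Δl = 2.2/cos18.3° = 2.317 m; N'_4 = 175·cos18.3° = 166.1; c'Δl = 29.43; W sinα = 54.9
Slice 5: Δl = 3.0/cos30.3° = 3.475 m; N'_5 = 244·cos30.3° = 210.7; c'Δl = 44.13; W sinα = 123.1
Slice 6: Δl = 1.4/cos41.8° = 1.878 m; N'_6 = 68·cos41.8° = 50.7; c'Δl = 23.85; W sinα = 45.3
Slice 7: Δl = 1.4/cos50.2° = 2.187 m; N'_7 = 26·cos50.2° = 16.6; c'Δl = 27.78; W sinα = 20.0
Σc'Δl = 201.9 kN/m; ΣN' = 689.1 kN/m; ΣW sinα = 259.2 kN/m
Resisting = 201.9 + 689.1·tan32.0° = 201.9 + 430.6 = 632.5 kN/m
FS = 632.5 / 259.2 = 2.440

FS = 2.44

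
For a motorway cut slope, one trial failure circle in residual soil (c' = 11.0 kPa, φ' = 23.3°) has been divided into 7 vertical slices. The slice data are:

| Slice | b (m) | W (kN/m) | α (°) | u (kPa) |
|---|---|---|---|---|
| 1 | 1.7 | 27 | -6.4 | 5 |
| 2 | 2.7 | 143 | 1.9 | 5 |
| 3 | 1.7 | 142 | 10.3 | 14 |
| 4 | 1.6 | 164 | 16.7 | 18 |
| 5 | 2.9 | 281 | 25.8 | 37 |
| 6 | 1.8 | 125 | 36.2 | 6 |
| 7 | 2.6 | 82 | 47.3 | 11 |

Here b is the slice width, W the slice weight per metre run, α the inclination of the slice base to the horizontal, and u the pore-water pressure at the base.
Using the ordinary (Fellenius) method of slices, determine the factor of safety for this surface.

Ordinary method of slices: FS = Σ[c'·Δl_i + (W_i cosα_i − u_i·Δl_i)·tanφ'] / Σ W_i sinα_i, with Δl_i = b_i / cosα_i.
Slice 1: Δl = 1.7/cos(-6.4°) = 1.711 m; N'_1 = 27·cos(-6.4°) − 5·1.711 = 18.3; c'Δl = 18.82; W sinα = -3.0
Slice 2: Δl = 2.7/cos1.9° = 2.701 m; N'_2 = 143·cos1.9° − 5·2.701 = 129.4; c'Δl = 29.72; W sinα = 4.7
Slice 3: Δl = 1.7/cos10.3° = 1.728 m; N'_3 = 142·cos10.3° − 14·1.728 = 115.5; c'Δl = 19.01; W sinα = 25.4
Slice 4: Δl = 1.6/cos16.7° = 1.670 m; N'_4 = 164·cos16.7° − 18·1.670 = 127.0; c'Δl = 18.38; W sinα = 47.1
Slice 5: Δl = 2.9/cos25.8° = 3.221 m; N'_5 = 281·cos25.8° − 37·3.221 = 133.8; c'Δl = 35.43; W sinα = 122.3
Slice 6: Δl = 1.8/cos36.2° = 2.231 m; N'_6 = 125·cos36.2° − 6·2.231 = 87.5; c'Δl = 24.54; W sinα = 73.8
Slice 7: Δl = 2.6/cos47.3° = 3.834 m; N'_7 = 82·cos47.3° − 11·3.834 = 13.4; c'Δl = 42.17; W sinα = 60.3
Σc'Δl = 188.1 kN/m; ΣN' = 625.0 kN/m; ΣW sinα = 330.6 kN/m
Resisting = 188.1 + 625.0·tan23.3° = 188.1 + 269.2 = 457.2 kN/m
FS = 457.2 / 330.6 = 1.383

FS = 1.38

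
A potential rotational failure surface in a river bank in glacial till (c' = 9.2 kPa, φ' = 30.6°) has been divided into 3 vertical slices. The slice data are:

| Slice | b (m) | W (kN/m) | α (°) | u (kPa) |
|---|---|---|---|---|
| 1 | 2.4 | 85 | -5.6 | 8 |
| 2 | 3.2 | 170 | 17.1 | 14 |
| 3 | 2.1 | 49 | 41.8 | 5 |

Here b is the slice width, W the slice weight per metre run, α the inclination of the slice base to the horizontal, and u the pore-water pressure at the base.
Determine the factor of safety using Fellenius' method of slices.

Ordinary method of slices: FS = Σ[c'·Δl_i + (W_i cosα_i − u_i·Δl_i)·tanφ'] / Σ W_i sinα_i, with Δl_i = b_i / cosα_i.
Slice 1: Δl = 2.4/cos(-5.6°) = 2.412 m; N'_1 = 85·cos(-5.6°) − 8·2.412 = 65.3; c'Δl = 22.19; W sinα = -8.3
Slice 2: Δl = 3.2/cos17.1° = 3.348 m; N'_2 = 170·cos17.1° − 14·3.348 = 115.6; c'Δl = 30.80; W sinα = 50.0
Slice 3: Δl = 2.1/cos41.8° = 2.817 m; N'_3 = 49·cos41.8° − 5·2.817 = 22.4; c'Δl = 25.92; W sinα = 32.7
Σc'Δl = 78.9 kN/m; ΣN' = 203.4 kN/m; ΣW sinα = 74.4 kN/m
Resisting = 78.9 + 203.4·tan30.6° = 78.9 + 120.3 = 199.2 kN/m
FS = 199.2 / 74.4 = 2.679

FS = 2.68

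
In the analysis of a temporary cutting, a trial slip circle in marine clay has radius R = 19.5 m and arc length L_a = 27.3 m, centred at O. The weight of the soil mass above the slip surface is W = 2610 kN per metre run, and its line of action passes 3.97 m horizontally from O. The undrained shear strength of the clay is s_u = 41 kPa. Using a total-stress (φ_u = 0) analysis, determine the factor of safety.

Taking moments about the centre O, the resisting moment is provided by the undrained shear strength acting along the arc:
M_R = s_u·L_a·R = 41·27.30·19.5 = 21826.3 kN·m/m
M_D = W·d = 2610·3.97 = 10361.7 kN·m/m
FS = M_R / M_D = 21826.3 / 10361.7 = 2.106

FS = 2.11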